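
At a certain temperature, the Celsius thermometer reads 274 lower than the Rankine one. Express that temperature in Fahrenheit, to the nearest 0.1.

Let x be the Rankine reading; then the Celsius reading is 5/9·x - 273.15.
(5/9·x - 273.15) - x = -274  ⇒  (-4/9)·x = -0.85  ⇒  x = 1.9125°R.
In Celsius: (1.9125 - 491.67) × 5/9 = -272.0875°C.
In Fahrenheit: -272.0875 × 1.8 + 32 = -457.8°F.

-457.8°F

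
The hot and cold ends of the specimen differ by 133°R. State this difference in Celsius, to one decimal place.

73.9°C

For a temperature interval the offset drops out; only the factor 5/9 applies.
133 × 5/9 = 73.9.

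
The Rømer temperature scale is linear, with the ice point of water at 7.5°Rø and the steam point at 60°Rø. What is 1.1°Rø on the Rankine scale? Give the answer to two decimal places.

Linear interpolation between the fixed points: C = (1.1 - 7.5) × 100 / (60 - 7.5) = -12.1905°C.
Then -12.1905 × 1.8 + 491.67 = 469.73°R.

469.73°R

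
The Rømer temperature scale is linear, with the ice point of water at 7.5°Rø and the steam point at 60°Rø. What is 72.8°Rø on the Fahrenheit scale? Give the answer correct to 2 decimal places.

255.89°F

Linear interpolation between the fixed points: C = (72.8 - 7.5) × 100 / (60 - 7.5) = 124.3810°C.
Then 124.3810 × 1.8 + 32 = 255.89°F.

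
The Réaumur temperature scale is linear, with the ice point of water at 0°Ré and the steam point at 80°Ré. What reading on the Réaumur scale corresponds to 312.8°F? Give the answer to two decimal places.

First in Celsius: (312.8 - 32) × 5/9 = 156.0000°C.
Linearly onto the Réaumur scale: 0 + (156.0000 / 100) × (80 - 0) = 124.80°Ré.

124.80°Ré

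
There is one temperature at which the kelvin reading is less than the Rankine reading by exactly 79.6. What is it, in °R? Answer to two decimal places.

Let R be the Rankine reading. The kelvin reading is K = 5/9·R.
Require K - R = -79.6: (-4/9)·R = -79.6.
R = (-79.6) / (-4/9) = 179.10.

179.10°R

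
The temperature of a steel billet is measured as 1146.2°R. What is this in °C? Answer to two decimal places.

In Celsius: (1146.2 - 491.67) × 5/9 = 363.6278°C.

363.63°C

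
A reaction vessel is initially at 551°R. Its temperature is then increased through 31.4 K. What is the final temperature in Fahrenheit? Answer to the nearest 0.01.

Initial temperature in Celsius: (551 - 491.67) × 5/9 = 32.9611°C.
The 31.4 K change is an interval; Kelvin and Celsius degrees are the same size, so ΔC = +31.4°C.
Final Celsius temperature: 32.9611 + 31.4000 = 64.3611°C.
In Fahrenheit: 64.3611 × 1.8 + 32 = 147.85°F.

147.85°F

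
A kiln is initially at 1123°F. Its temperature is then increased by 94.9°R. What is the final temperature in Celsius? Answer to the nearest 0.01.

658.83°C

Initial temperature in Celsius: (1123 - 32) × 5/9 = 606.1111°C.
The 94.9°R change is an interval, so only the factor 5/9 applies: +94.9 × 5/9 = +52.7222°C.
Final Celsius temperature: 606.1111 + 52.7222 = 658.8333°C.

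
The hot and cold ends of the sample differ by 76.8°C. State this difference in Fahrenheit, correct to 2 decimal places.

138.24°F

An interval of 1°C corresponds to 1.8°F.
76.8 × 1.8 = 138.24.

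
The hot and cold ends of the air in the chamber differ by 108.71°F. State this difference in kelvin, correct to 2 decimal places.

Only the scale ratio 5/9 matters for a change in temperature.
108.71 × 5/9 = 60.39.

60.39 K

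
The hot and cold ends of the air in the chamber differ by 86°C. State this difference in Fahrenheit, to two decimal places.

154.80°F

Only the scale ratio 1.8 matters for a change in temperature.
86 × 1.8 = 154.80.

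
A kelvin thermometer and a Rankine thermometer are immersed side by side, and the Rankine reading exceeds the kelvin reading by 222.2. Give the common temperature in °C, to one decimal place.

Let x be the kelvin reading; then the Rankine reading is 1.8·x.
(1.8·x) - x = 222.2  ⇒  (0.8)·x = 222.2  ⇒  x = 277.7500 K.
In Celsius: 277.75 - 273.15 = 4.6°C.

4.6°C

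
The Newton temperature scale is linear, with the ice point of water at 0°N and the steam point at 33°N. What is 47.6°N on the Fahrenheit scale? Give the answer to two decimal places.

291.64°F

Linear interpolation between the fixed points: C = (47.6 - 0) × 100 / (33 - 0) = 144.2424°C.
Then 144.2424 × 1.8 + 32 = 291.64°F.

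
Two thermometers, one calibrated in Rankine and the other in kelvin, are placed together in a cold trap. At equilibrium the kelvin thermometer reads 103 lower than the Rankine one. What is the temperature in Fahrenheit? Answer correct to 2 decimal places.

Let x be the Rankine reading; then the kelvin reading is 5/9·x.
(5/9·x) - x = -103  ⇒  (-4/9)·x = -103  ⇒  x = 231.7500°R.
In Celsius: (231.75 - 491.67) × 5/9 = -144.4000°C.
In Fahrenheit: -144.4000 × 1.8 + 32 = -227.92°F.

-227.92°F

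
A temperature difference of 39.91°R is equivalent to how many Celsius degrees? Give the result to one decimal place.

For a temperature interval the offset drops out; only the factor 5/9 applies.
39.91 × 5/9 = 22.2.

22.2°C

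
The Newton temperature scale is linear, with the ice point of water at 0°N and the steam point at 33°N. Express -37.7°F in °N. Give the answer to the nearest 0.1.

-12.8°N

First in Celsius: (-37.7 - 32) × 5/9 = -38.7222°C.
Linearly onto the Newton scale: 0 + (-38.7222 / 100) × (33 - 0) = -12.8°N.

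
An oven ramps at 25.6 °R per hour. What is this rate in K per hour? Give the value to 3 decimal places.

The quantity depends on a temperature interval, so only the ratio of degree sizes applies; the offset between the scales is irrelevant.
A change of 1°R is a change of 5/9 K, so 25.6 × 5/9 = 14.222.

14.222 K/hour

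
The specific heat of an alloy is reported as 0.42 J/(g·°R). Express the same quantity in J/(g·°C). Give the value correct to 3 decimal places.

The quantity depends on a temperature interval, so only the ratio of degree sizes applies; the offset between the scales is irrelevant.
A change of 1°C is a change of 1.8°R, so per °C the value is 0.42 × 1.8 = 0.756.

0.756 J/(g·°C)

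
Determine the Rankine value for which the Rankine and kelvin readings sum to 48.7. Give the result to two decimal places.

Let R be the Rankine reading. The kelvin reading is K = 5/9·R.
Require R + K = 48.7: (14/9)·R = 48.7.
R = (48.7) / (14/9) = 31.31.

31.31°R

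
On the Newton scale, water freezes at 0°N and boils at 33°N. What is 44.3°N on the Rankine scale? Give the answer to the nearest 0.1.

733.3°R

Linear interpolation between the fixed points: C = (44.3 - 0) × 100 / (33 - 0) = 134.2424°C.
Then 134.2424 × 1.8 + 491.67 = 733.3°R.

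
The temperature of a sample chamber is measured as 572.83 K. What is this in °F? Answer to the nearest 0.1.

In Celsius: 572.83 - 273.15 = 299.6800°C.
In Fahrenheit: 299.6800 × 1.8 + 32 = 571.4°F.

571.4°F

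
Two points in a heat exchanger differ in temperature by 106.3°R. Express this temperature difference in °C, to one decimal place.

An interval of 1°R corresponds to 5/9°C.
106.3 × 5/9 = 59.1.

59.1°C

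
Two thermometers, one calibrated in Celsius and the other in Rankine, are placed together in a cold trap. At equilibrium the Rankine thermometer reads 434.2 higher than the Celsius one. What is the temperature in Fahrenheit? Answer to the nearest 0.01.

-97.31°F

Let x be the Celsius reading; then the Rankine reading is 1.8·x + 491.67.
(1.8·x + 491.67) - x = 434.2  ⇒  (0.8)·x = -57.47  ⇒  x = -71.8375°C.
In Fahrenheit: -71.8375 × 1.8 + 32 = -97.31°F.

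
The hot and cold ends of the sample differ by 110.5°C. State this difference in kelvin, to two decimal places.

110.50 K

Celsius and kelvin degrees are the same size, so the interval is unchanged: 110.50.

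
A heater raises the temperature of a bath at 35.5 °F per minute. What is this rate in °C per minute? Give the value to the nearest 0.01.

19.72 °C/minute

Since only a temperature interval is involved, the additive offset between the scales drops out.
A change of 1°F is a change of 5/9°C, so 35.5 × 5/9 = 19.72.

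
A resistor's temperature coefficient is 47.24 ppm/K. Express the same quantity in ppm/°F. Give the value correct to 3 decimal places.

The quantity depends on a temperature interval, so only the ratio of degree sizes applies; the offset between the scales is irrelevant.
A change of 1°F is a change of 5/9 K, so per °F the value is 47.24 × 5/9 = 26.244.

26.244 ppm/°F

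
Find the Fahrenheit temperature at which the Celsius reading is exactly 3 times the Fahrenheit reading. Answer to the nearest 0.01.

-7.27°F

Let F be the Fahrenheit reading. The Celsius reading is C = 5/9·F - 17.7778.
Require C = 3·F: 5/9·F - 17.7778 = 3·F.
(-22/9)·F = 17.7778  ⇒  F = -7.27.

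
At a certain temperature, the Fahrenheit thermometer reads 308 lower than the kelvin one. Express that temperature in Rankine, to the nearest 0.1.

Let x be the kelvin reading; then the Fahrenheit reading is 1.8·x - 459.67.
(1.8·x - 459.67) - x = -308  ⇒  (0.8)·x = 151.67  ⇒  x = 189.5875 K.
In Celsius: 189.5875 - 273.15 = -83.5625°C.
In Rankine: -83.5625 × 1.8 + 491.67 = 341.3°R.

341.3°R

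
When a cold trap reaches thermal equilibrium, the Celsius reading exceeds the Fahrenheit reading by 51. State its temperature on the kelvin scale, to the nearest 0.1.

169.4 K

Let x be the Celsius reading; then the Fahrenheit reading is 1.8·x + 32.
(1.8·x + 32) - x = -51  ⇒  (0.8)·x = -83  ⇒  x = -103.7500°C.
In kelvin: -103.7500 + 273.15 = 169.4 K.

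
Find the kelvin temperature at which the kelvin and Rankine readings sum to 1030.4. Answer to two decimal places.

Let K be the kelvin reading. The Rankine reading is R = 1.8·K.
Require K + R = 1030.4: (2.8)·K = 1030.4.
K = (1030.4) / (2.8) = 368.00.

368.00 K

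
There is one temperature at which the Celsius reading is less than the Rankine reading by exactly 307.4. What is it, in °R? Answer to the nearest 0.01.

77.06°R

Let R be the Rankine reading. The Celsius reading is C = 5/9·R - 273.15.
Require C - R = -307.4: (-4/9)·R - 273.15 = -307.4.
R = (-307.4 + 273.15) / (-4/9) = 77.06.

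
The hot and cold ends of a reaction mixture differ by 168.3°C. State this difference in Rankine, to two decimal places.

302.94°R

An interval of 1°C corresponds to 1.8°R.
168.3 × 1.8 = 302.94.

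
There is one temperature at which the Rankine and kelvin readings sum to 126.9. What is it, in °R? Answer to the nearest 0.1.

81.6°R

Let R be the Rankine reading. The kelvin reading is K = 5/9·R.
Require R + K = 126.9: (14/9)·R = 126.9.
R = (126.9) / (14/9) = 81.6.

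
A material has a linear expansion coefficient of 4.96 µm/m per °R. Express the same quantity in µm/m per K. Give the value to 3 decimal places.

The quantity depends on a temperature interval, so only the ratio of degree sizes applies; the offset between the scales is irrelevant.
A change of 1 K is a change of 1.8°R, so per K the value is 4.96 × 1.8 = 8.928.

8.928 µm/m per K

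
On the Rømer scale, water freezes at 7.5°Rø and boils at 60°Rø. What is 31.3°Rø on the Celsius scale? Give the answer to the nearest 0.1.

45.3°C

Linear interpolation between the fixed points: C = (31.3 - 7.5) × 100 / (60 - 7.5) = 45.3333°C.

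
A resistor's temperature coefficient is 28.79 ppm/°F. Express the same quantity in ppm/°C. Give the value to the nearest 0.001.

51.822 ppm/°C

Since only a temperature interval is involved, the additive offset between the scales drops out.
A change of 1°C is a change of 1.8°F, so per °C the value is 28.79 × 1.8 = 51.822.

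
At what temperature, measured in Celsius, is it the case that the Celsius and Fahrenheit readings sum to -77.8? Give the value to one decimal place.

-39.2°C

Let C be the Celsius reading. The Fahrenheit reading is F = 1.8·C + 32.
Require C + F = -77.8: (2.8)·C + 32 = -77.8.
C = (-77.8 - 32) / (2.8) = -39.2.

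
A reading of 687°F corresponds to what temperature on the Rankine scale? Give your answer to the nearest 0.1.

1146.7°R

In Celsius: (687 - 32) × 5/9 = 363.8889°C.
In Rankine: 363.8889 × 1.8 + 491.67 = 1146.7°R.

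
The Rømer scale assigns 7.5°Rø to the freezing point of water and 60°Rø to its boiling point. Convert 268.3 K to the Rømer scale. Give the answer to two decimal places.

4.95°Rø

First in Celsius: 268.3 - 273.15 = -4.8500°C.
Linearly onto the Rømer scale: 7.5 + (-4.8500 / 100) × (60 - 7.5) = 4.95°Rø.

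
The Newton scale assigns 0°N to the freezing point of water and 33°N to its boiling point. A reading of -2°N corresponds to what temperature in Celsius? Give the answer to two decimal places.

Linear interpolation between the fixed points: C = (-2 - 0) × 100 / (33 - 0) = -6.0606°C.

-6.06°C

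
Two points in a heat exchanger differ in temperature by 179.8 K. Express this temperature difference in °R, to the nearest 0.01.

An interval of 1 K corresponds to 1.8°R.
179.8 × 1.8 = 323.64.

323.64°R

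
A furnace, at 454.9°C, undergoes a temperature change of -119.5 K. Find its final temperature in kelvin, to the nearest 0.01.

608.55 K

The 119.5 K change is an interval; Kelvin and Celsius degrees are the same size, so ΔC = -119.5°C.
Final Celsius temperature: 454.9000 - 119.5000 = 335.4000°C.
In kelvin: 335.4000 + 273.15 = 608.55 K.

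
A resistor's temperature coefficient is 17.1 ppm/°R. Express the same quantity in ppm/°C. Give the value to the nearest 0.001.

Since only a temperature interval is involved, the additive offset between the scales drops out.
A change of 1°C is a change of 1.8°R, so per °C the value is 17.1 × 1.8 = 30.780.

30.780 ppm/°C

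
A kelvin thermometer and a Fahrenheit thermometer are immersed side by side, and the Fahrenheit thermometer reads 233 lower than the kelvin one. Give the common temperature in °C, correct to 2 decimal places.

Let x be the kelvin reading; then the Fahrenheit reading is 1.8·x - 459.67.
(1.8·x - 459.67) - x = -233  ⇒  (0.8)·x = 226.67  ⇒  x = 283.3375 K.
In Celsius: 283.3375 - 273.15 = 10.19°C.

10.19°C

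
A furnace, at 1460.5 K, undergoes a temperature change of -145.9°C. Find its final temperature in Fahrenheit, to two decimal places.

Initial temperature in Celsius: 1460.5 - 273.15 = 1187.3500°C.
Final Celsius temperature: 1187.3500 - 145.9000 = 1041.4500°C.
In Fahrenheit: 1041.4500 × 1.8 + 32 = 1906.61°F.

1906.61°F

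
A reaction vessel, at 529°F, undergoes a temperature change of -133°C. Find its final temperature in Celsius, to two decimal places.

Initial temperature in Celsius: (529 - 32) × 5/9 = 276.1111°C.
Final Celsius temperature: 276.1111 - 133.0000 = 143.1111°C.

143.11°C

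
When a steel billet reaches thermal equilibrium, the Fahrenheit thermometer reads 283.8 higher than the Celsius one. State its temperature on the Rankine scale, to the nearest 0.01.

1058.22°R

Let x be the Celsius reading; then the Fahrenheit reading is 1.8·x + 32.
(1.8·x + 32) - x = 283.8  ⇒  (0.8)·x = 251.8  ⇒  x = 314.7500°C.
In Rankine: 314.7500 × 1.8 + 491.67 = 1058.22°R.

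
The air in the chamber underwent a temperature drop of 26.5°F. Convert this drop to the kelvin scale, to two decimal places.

14.72 K

An interval of 1°F corresponds to 5/9 K.
26.5 × 5/9 = 14.72.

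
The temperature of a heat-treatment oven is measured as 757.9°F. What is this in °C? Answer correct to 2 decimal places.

403.28°C

In Celsius: (757.9 - 32) × 5/9 = 403.2778°C.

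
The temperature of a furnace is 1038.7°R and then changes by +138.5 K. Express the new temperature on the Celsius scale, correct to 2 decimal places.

442.41°C

Initial temperature in Celsius: (1038.7 - 491.67) × 5/9 = 303.9056°C.
The 138.5 K change is an interval; Kelvin and Celsius degrees are the same size, so ΔC = +138.5°C.
Final Celsius temperature: 303.9056 + 138.5000 = 442.4056°C.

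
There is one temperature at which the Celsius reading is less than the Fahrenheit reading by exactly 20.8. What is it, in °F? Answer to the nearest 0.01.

6.80°F

Let F be the Fahrenheit reading. The Celsius reading is C = 5/9·F - 17.7778.
Require C - F = -20.8: (-4/9)·F - 17.7778 = -20.8.
F = (-20.8 + 17.7778) / (-4/9) = 6.80.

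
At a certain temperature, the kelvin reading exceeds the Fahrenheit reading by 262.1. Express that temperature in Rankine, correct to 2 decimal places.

Let x be the Fahrenheit reading; then the kelvin reading is 5/9·x + 255.372.
(5/9·x + 255.372) - x = 262.1  ⇒  (-4/9)·x = 6.72778  ⇒  x = -15.1375°F.
In Celsius: (-15.1375 - 32) × 5/9 = -26.1875°C.
In Rankine: -26.1875 × 1.8 + 491.67 = 444.53°R.

444.53°R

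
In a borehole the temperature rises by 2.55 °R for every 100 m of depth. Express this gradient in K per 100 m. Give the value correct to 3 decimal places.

Since only a temperature interval is involved, the additive offset between the scales drops out.
A change of 1°R is a change of 5/9 K, so 2.55 × 5/9 = 1.417.

1.417 K/100 m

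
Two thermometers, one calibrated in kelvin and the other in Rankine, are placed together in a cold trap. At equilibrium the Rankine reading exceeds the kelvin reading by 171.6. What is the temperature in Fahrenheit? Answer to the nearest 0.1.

-73.6°F

Let x be the kelvin reading; then the Rankine reading is 1.8·x.
(1.8·x) - x = 171.6  ⇒  (0.8)·x = 171.6  ⇒  x = 214.5000 K.
In Celsius: 214.5 - 273.15 = -58.6500°C.
In Fahrenheit: -58.6500 × 1.8 + 32 = -73.6°F.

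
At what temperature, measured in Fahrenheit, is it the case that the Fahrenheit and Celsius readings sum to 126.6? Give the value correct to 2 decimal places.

Let F be the Fahrenheit reading. The Celsius reading is C = 5/9·F - 17.7778.
Require F + C = 126.6: (14/9)·F - 17.7778 = 126.6.
F = (126.6 + 17.7778) / (14/9) = 92.81.

92.81°F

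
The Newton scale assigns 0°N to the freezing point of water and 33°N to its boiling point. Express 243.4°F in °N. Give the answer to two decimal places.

First in Celsius: (243.4 - 32) × 5/9 = 117.4444°C.
Linearly onto the Newton scale: 0 + (117.4444 / 100) × (33 - 0) = 38.76°N.

38.76°N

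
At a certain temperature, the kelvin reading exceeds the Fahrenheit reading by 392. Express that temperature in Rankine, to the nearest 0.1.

Let x be the kelvin reading; then the Fahrenheit reading is 1.8·x - 459.67.
(1.8·x - 459.67) - x = -392  ⇒  (0.8)·x = 67.67  ⇒  x = 84.5875 K.
In Celsius: 84.5875 - 273.15 = -188.5625°C.
In Rankine: -188.5625 × 1.8 + 491.67 = 152.3°R.

152.3°R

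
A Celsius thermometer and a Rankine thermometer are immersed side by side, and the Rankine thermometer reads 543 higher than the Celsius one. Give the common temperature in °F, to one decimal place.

147.5°F

Let x be the Celsius reading; then the Rankine reading is 1.8·x + 491.67.
(1.8·x + 491.67) - x = 543  ⇒  (0.8)·x = 51.33  ⇒  x = 64.1625°C.
In Fahrenheit: 64.1625 × 1.8 + 32 = 147.5°F.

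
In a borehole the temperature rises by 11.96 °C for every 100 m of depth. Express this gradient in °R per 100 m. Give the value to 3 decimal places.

The quantity depends on a temperature interval, so only the ratio of degree sizes applies; the offset between the scales is irrelevant.
A change of 1°C is a change of 1.8°R, so 11.96 × 1.8 = 21.528.

21.528 °R/100 m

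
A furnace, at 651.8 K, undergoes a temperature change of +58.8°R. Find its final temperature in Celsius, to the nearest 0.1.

Initial temperature in Celsius: 651.8 - 273.15 = 378.6500°C.
The 58.8°R change is an interval, so only the factor 5/9 applies: +58.8 × 5/9 = +32.6667°C.
Final Celsius temperature: 378.6500 + 32.6667 = 411.3167°C.

411.3°C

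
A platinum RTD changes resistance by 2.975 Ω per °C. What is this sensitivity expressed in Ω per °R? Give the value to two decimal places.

The quantity depends on a temperature interval, so only the ratio of degree sizes applies; the offset between the scales is irrelevant.
A change of 1°R is a change of 5/9°C, so per °R the value is 2.975 × 5/9 = 1.65.

1.65 Ω per °R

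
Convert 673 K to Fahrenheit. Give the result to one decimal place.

751.7°F

In Celsius: 673 - 273.15 = 399.8500°C.
In Fahrenheit: 399.8500 × 1.8 + 32 = 751.7°F.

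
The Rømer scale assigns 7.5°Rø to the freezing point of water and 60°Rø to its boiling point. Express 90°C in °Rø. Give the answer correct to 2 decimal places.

Linearly onto the Rømer scale: 7.5 + (90.0000 / 100) × (60 - 7.5) = 54.75°Rø.

54.75°Rø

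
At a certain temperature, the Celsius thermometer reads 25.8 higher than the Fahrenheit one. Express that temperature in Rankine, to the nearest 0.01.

Let x be the Fahrenheit reading; then the Celsius reading is 5/9·x - 17.7778.
(5/9·x - 17.7778) - x = 25.8  ⇒  (-4/9)·x = 43.5778  ⇒  x = -98.0500°F.
In Celsius: (-98.05 - 32) × 5/9 = -72.2500°C.
In Rankine: -72.2500 × 1.8 + 491.67 = 361.62°R.

361.62°R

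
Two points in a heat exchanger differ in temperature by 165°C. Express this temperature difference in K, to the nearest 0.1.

Celsius and kelvin degrees are the same size, so the interval is unchanged: 165.0.

165.0 K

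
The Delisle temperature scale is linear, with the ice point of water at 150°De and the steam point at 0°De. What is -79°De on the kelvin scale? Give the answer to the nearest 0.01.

425.82 K

Linear interpolation between the fixed points: C = (-79 - 150) × 100 / (0 - 150) = 152.6667°C.
Then 152.6667 + 273.15 = 425.82 K.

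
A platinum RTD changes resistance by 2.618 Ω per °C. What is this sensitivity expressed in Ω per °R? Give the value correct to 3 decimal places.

1.454 Ω per °R

The quantity depends on a temperature interval, so only the ratio of degree sizes applies; the offset between the scales is irrelevant.
A change of 1°R is a change of 5/9°C, so per °R the value is 2.618 × 5/9 = 1.454.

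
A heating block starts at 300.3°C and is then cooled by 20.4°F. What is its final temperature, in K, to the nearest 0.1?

The 20.4°F change is an interval, so only the factor 5/9 applies: -20.4 × 5/9 = -11.3333°C.
Final Celsius temperature: 300.3000 - 11.3333 = 288.9667°C.
In kelvin: 288.9667 + 273.15 = 562.1 K.

562.1 K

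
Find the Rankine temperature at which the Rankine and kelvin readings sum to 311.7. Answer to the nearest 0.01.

Let R be the Rankine reading. The kelvin reading is K = 5/9·R.
Require R + K = 311.7: (14/9)·R = 311.7.
R = (311.7) / (14/9) = 200.38.

200.38°R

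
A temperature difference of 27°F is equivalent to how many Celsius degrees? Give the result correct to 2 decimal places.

Only the scale ratio 5/9 matters for a change in temperature.
27 × 5/9 = 15.00.

15.00°C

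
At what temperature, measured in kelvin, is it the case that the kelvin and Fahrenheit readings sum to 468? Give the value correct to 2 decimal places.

Let K be the kelvin reading. The Fahrenheit reading is F = 1.8·K - 459.67.
Require K + F = 468: (2.8)·K - 459.67 = 468.
K = (468 + 459.67) / (2.8) = 331.31.

331.31 K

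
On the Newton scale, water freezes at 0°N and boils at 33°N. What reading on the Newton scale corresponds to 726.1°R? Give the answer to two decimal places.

42.98°N

First in Celsius: (726.1 - 491.67) × 5/9 = 130.2389°C.
Linearly onto the Newton scale: 0 + (130.2389 / 100) × (33 - 0) = 42.98°N.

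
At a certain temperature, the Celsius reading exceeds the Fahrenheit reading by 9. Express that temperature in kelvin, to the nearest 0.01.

221.90 K

Let x be the Fahrenheit reading; then the Celsius reading is 5/9·x - 17.7778.
(5/9·x - 17.7778) - x = 9  ⇒  (-4/9)·x = 26.7778  ⇒  x = -60.2500°F.
In Celsius: (-60.25 - 32) × 5/9 = -51.2500°C.
In kelvin: -51.2500 + 273.15 = 221.90 K.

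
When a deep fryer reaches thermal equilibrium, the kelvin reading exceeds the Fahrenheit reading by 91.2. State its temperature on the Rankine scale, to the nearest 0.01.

829.06°R

Let x be the Fahrenheit reading; then the kelvin reading is 5/9·x + 255.372.
(5/9·x + 255.372) - x = 91.2  ⇒  (-4/9)·x = -164.172  ⇒  x = 369.3875°F.
In Celsius: (369.3875 - 32) × 5/9 = 187.4375°C.
In Rankine: 187.4375 × 1.8 + 491.67 = 829.06°R.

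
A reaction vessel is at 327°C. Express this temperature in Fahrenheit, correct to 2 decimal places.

620.60°F

In Fahrenheit: 327.0000 × 1.8 + 32 = 620.60°F.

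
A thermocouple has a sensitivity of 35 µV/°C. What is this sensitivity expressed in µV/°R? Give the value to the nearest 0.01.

19.44 µV/°R

The quantity depends on a temperature interval, so only the ratio of degree sizes applies; the offset between the scales is irrelevant.
A change of 1°R is a change of 5/9°C, so per °R the value is 35 × 5/9 = 19.44.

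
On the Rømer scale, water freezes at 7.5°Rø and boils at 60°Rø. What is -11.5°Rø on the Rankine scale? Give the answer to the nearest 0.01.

Linear interpolation between the fixed points: C = (-11.5 - 7.5) × 100 / (60 - 7.5) = -36.1905°C.
Then -36.1905 × 1.8 + 491.67 = 426.53°R.

426.53°R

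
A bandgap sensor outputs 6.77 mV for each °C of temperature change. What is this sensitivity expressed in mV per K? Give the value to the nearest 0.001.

The quantity depends on a temperature interval, so only the ratio of degree sizes applies; the offset between the scales is irrelevant.
A change of 1 K is a change of 1°C, so per K the value is 6.77 × 1 = 6.770.

6.770 mV per K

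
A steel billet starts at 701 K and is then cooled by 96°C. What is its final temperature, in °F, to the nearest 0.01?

629.33°F

Initial temperature in Celsius: 701 - 273.15 = 427.8500°C.
Final Celsius temperature: 427.8500 - 96.0000 = 331.8500°C.
In Fahrenheit: 331.8500 × 1.8 + 32 = 629.33°F.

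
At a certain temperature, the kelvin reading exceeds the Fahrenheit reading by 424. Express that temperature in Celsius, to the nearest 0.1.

-228.6°C

Let x be the kelvin reading; then the Fahrenheit reading is 1.8·x - 459.67.
(1.8·x - 459.67) - x = -424  ⇒  (0.8)·x = 35.67  ⇒  x = 44.5875 K.
In Celsius: 44.5875 - 273.15 = -228.6°C.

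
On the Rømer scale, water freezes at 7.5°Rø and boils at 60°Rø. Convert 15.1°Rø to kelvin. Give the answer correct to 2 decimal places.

Linear interpolation between the fixed points: C = (15.1 - 7.5) × 100 / (60 - 7.5) = 14.4762°C.
Then 14.4762 + 273.15 = 287.63 K.

287.63 K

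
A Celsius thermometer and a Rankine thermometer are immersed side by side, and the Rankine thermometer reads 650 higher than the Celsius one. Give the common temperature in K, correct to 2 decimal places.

Let x be the Celsius reading; then the Rankine reading is 1.8·x + 491.67.
(1.8·x + 491.67) - x = 650  ⇒  (0.8)·x = 158.33  ⇒  x = 197.9125°C.
In kelvin: 197.9125 + 273.15 = 471.06 K.

471.06 K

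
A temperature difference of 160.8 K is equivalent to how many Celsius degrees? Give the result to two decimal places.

Kelvin and Celsius degrees are the same size, so the interval is unchanged: 160.80.

160.80°C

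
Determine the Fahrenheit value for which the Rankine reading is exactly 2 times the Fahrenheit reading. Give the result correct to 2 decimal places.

459.67°F

Let F be the Fahrenheit reading. The Rankine reading is R = 1·F + 459.67.
Require R = 2·F: 1·F + 459.67 = 2·F.
(-1)·F = -459.67  ⇒  F = 459.67.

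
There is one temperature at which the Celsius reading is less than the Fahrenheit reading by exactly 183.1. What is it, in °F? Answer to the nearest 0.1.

372.0°F

Let F be the Fahrenheit reading. The Celsius reading is C = 5/9·F - 17.7778.
Require C - F = -183.1: (-4/9)·F - 17.7778 = -183.1.
F = (-183.1 + 17.7778) / (-4/9) = 372.0.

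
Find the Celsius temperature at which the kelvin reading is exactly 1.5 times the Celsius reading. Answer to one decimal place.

546.3°C

Let C be the Celsius reading. The kelvin reading is K = 1·C + 273.15.
Require K = 1.5·C: 1·C + 273.15 = 1.5·C.
(-0.5)·C = -273.15  ⇒  C = 546.3.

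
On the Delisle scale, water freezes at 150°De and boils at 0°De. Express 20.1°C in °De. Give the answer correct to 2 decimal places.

Linearly onto the Delisle scale: 150 + (20.1000 / 100) × (0 - 150) = 119.85°De.

119.85°De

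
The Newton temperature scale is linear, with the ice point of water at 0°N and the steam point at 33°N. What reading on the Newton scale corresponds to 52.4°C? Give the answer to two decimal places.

17.29°N

Linearly onto the Newton scale: 0 + (52.4000 / 100) × (33 - 0) = 17.29°N.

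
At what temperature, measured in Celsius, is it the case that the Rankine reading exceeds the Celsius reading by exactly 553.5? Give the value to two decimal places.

77.29°C

Let C be the Celsius reading. The Rankine reading is R = 1.8·C + 491.67.
Require R - C = 553.5: (0.8)·C + 491.67 = 553.5.
C = (553.5 - 491.67) / (0.8) = 77.29.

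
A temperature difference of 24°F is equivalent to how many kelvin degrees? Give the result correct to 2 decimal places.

For a temperature interval the offset drops out; only the factor 5/9 applies.
24 × 5/9 = 13.33.

13.33 K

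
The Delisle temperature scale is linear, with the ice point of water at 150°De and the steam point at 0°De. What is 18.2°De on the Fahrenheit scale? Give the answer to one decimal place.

Linear interpolation between the fixed points: C = (18.2 - 150) × 100 / (0 - 150) = 87.8667°C.
Then 87.8667 × 1.8 + 32 = 190.2°F.

190.2°F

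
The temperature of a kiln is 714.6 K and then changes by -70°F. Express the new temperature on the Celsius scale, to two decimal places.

402.56°C

Initial temperature in Celsius: 714.6 - 273.15 = 441.4500°C.
The 70°F change is an interval, so only the factor 5/9 applies: -70 × 5/9 = -38.8889°C.
Final Celsius temperature: 441.4500 - 38.8889 = 402.5611°C.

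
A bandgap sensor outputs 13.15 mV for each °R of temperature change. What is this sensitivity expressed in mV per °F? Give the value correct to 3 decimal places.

13.150 mV per °F

Since only a temperature interval is involved, the additive offset between the scales drops out.
A change of 1°F is a change of 1°R, so per °F the value is 13.15 × 1 = 13.150.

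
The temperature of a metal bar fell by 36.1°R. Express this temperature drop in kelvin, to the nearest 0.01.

20.06 K

An interval of 1°R corresponds to 5/9 K.
36.1 × 5/9 = 20.06.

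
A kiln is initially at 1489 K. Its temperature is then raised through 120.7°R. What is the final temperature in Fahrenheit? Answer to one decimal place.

Initial temperature in Celsius: 1489 - 273.15 = 1215.8500°C.
The 120.7°R change is an interval, so only the factor 5/9 applies: +120.7 × 5/9 = +67.0556°C.
Final Celsius temperature: 1215.8500 + 67.0556 = 1282.9056°C.
In Fahrenheit: 1282.9056 × 1.8 + 32 = 2341.2°F.

2341.2°F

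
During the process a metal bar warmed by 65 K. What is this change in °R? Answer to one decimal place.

An interval of 1 K corresponds to 1.8°R.
65 × 1.8 = 117.0.

117.0°R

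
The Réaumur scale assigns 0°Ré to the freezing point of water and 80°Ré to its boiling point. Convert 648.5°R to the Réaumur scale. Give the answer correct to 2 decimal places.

69.70°Ré

First in Celsius: (648.5 - 491.67) × 5/9 = 87.1278°C.
Linearly onto the Réaumur scale: 0 + (87.1278 / 100) × (80 - 0) = 69.70°Ré.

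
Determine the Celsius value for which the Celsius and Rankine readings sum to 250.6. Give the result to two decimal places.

-86.10°C

Let C be the Celsius reading. The Rankine reading is R = 1.8·C + 491.67.
Require C + R = 250.6: (2.8)·C + 491.67 = 250.6.
C = (250.6 - 491.67) / (2.8) = -86.10.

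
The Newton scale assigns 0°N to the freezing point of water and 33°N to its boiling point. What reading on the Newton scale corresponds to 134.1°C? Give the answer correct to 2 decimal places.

44.25°N

Linearly onto the Newton scale: 0 + (134.1000 / 100) × (33 - 0) = 44.25°N.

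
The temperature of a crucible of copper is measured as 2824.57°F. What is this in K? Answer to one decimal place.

In Celsius: (2824.57 - 32) × 5/9 = 1551.4278°C.
In kelvin: 1551.4278 + 273.15 = 1824.6 K.

1824.6 K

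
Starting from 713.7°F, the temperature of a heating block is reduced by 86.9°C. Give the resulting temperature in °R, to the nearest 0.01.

1016.95°R

Initial temperature in Celsius: (713.7 - 32) × 5/9 = 378.7222°C.
Final Celsius temperature: 378.7222 - 86.9000 = 291.8222°C.
In Rankine: 291.8222 × 1.8 + 491.67 = 1016.95°R.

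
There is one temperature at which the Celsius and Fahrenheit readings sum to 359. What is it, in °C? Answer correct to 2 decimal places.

116.79°C

Let C be the Celsius reading. The Fahrenheit reading is F = 1.8·C + 32.
Require C + F = 359: (2.8)·C + 32 = 359.
C = (359 - 32) / (2.8) = 116.79.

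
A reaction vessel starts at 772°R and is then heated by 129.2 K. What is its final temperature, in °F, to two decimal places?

Initial temperature in Celsius: (772 - 491.67) × 5/9 = 155.7389°C.
The 129.2 K change is an interval; Kelvin and Celsius degrees are the same size, so ΔC = +129.2°C.
Final Celsius temperature: 155.7389 + 129.2000 = 284.9389°C.
In Fahrenheit: 284.9389 × 1.8 + 32 = 544.89°F.

544.89°F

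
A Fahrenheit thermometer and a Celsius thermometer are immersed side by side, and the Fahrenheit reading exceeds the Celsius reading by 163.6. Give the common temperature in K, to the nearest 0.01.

437.65 K

Let x be the Fahrenheit reading; then the Celsius reading is 5/9·x - 17.7778.
(5/9·x - 17.7778) - x = -163.6  ⇒  (-4/9)·x = -145.822  ⇒  x = 328.1000°F.
In Celsius: (328.1 - 32) × 5/9 = 164.5000°C.
In kelvin: 164.5000 + 273.15 = 437.65 K.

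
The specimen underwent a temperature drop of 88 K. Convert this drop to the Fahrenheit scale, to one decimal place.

For a temperature interval the offset drops out; only the factor 1.8 applies.
88 × 1.8 = 158.4.

158.4°F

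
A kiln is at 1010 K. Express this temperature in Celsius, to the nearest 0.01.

736.85°C

In Celsius: 1010 - 273.15 = 736.8500°C.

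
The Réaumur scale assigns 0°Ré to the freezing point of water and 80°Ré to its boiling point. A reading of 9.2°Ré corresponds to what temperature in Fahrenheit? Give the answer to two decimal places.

Linear interpolation between the fixed points: C = (9.2 - 0) × 100 / (80 - 0) = 11.5000°C.
Then 11.5000 × 1.8 + 32 = 52.70°F.

52.70°F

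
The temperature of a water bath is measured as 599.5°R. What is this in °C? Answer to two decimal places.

In Celsius: (599.5 - 491.67) × 5/9 = 59.9056°C.

59.91°C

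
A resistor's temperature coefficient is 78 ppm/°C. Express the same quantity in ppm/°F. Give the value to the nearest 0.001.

Since only a temperature interval is involved, the additive offset between the scales drops out.
A change of 1°F is a change of 5/9°C, so per °F the value is 78 × 5/9 = 43.333.

43.333 ppm/°F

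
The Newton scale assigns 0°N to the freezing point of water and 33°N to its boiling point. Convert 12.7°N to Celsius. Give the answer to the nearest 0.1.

38.5°C

Linear interpolation between the fixed points: C = (12.7 - 0) × 100 / (33 - 0) = 38.4848°C.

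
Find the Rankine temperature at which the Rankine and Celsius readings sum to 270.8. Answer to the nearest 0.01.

Let R be the Rankine reading. The Celsius reading is C = 5/9·R - 273.15.
Require R + C = 270.8: (14/9)·R - 273.15 = 270.8.
R = (270.8 + 273.15) / (14/9) = 349.68.

349.68°R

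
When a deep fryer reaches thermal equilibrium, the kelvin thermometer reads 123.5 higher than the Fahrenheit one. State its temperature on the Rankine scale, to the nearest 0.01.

756.38°R

Let x be the Fahrenheit reading; then the kelvin reading is 5/9·x + 255.372.
(5/9·x + 255.372) - x = 123.5  ⇒  (-4/9)·x = -131.872  ⇒  x = 296.7125°F.
In Celsius: (296.7125 - 32) × 5/9 = 147.0625°C.
In Rankine: 147.0625 × 1.8 + 491.67 = 756.38°R.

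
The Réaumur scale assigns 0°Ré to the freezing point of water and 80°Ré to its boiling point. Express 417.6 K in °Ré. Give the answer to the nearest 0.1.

First in Celsius: 417.6 - 273.15 = 144.4500°C.
Linearly onto the Réaumur scale: 0 + (144.4500 / 100) × (80 - 0) = 115.6°Ré.

115.6°Ré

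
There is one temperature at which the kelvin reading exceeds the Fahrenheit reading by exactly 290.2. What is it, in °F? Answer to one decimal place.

Let F be the Fahrenheit reading. The kelvin reading is K = 5/9·F + 255.372.
Require K - F = 290.2: (-4/9)·F + 255.372 = 290.2.
F = (290.2 - 255.372) / (-4/9) = -78.4.

-78.4°F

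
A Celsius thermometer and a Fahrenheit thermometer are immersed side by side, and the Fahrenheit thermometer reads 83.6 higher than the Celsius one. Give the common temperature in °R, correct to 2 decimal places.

607.77°R

Let x be the Celsius reading; then the Fahrenheit reading is 1.8·x + 32.
(1.8·x + 32) - x = 83.6  ⇒  (0.8)·x = 51.6  ⇒  x = 64.5000°C.
In Rankine: 64.5000 × 1.8 + 491.67 = 607.77°R.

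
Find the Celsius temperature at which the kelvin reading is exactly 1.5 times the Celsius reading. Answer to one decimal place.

546.3°C

Let C be the Celsius reading. The kelvin reading is K = 1·C + 273.15.
Require K = 1.5·C: 1·C + 273.15 = 1.5·C.
(-0.5)·C = -273.15  ⇒  C = 546.3.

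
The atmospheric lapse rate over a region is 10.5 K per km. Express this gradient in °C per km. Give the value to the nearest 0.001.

10.500 °C/km

Since only a temperature interval is involved, the additive offset between the scales drops out.
A change of 1 K is a change of 1°C, so 10.5 × 1 = 10.500.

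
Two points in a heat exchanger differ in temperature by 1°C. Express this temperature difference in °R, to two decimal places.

For a temperature interval the offset drops out; only the factor 1.8 applies.
1 × 1.8 = 1.80.

1.80°R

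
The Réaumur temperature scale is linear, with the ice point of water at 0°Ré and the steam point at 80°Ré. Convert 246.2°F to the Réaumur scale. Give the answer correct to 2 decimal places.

95.20°Ré

First in Celsius: (246.2 - 32) × 5/9 = 119.0000°C.
Linearly onto the Réaumur scale: 0 + (119.0000 / 100) × (80 - 0) = 95.20°Ré.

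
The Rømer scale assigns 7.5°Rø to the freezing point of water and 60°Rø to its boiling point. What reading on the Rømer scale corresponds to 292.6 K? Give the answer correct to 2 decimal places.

17.71°Rø

First in Celsius: 292.6 - 273.15 = 19.4500°C.
Linearly onto the Rømer scale: 7.5 + (19.4500 / 100) × (60 - 7.5) = 17.71°Rø.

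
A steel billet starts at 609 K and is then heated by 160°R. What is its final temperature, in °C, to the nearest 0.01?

Initial temperature in Celsius: 609 - 273.15 = 335.8500°C.
The 160°R change is an interval, so only the factor 5/9 applies: +160 × 5/9 = +88.8889°C.
Final Celsius temperature: 335.8500 + 88.8889 = 424.7389°C.

424.74°C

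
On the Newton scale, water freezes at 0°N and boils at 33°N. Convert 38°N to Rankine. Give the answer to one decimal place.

Linear interpolation between the fixed points: C = (38 - 0) × 100 / (33 - 0) = 115.1515°C.
Then 115.1515 × 1.8 + 491.67 = 698.9°R.

698.9°R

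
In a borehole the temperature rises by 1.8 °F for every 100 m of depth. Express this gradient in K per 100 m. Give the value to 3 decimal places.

The quantity depends on a temperature interval, so only the ratio of degree sizes applies; the offset between the scales is irrelevant.
A change of 1°F is a change of 5/9 K, so 1.8 × 5/9 = 1.000.

1.000 K/100 m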